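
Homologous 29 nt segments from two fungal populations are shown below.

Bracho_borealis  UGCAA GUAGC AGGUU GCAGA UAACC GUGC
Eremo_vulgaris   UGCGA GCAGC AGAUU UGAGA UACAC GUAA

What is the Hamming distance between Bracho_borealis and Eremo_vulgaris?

Differing sites — 4:A/G; 7:U/C; 13:G/A; 16:G/U; 17:C/G; 23:A/C; 24:C/A; 28:G/A; 29:C/A.
That gives 9 mismatches out of 29 aligned sites, so the Hamming distance is 9.

9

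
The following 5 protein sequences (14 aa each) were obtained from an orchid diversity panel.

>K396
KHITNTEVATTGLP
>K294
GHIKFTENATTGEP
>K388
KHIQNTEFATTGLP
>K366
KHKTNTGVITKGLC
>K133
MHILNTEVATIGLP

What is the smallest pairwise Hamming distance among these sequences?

Pairwise Hamming distances:
  K396 vs K294: 5
  K396 vs K388: 2
  K396 vs K366: 5
  K396 vs K133: 3
  K294 vs K388: 5
  K294 vs K366: 10
  K294 vs K133: 6
  K388 vs K366: 7
  K388 vs K133: 4
  K366 vs K133: 7
The smallest is 2, between K396 and K388.

2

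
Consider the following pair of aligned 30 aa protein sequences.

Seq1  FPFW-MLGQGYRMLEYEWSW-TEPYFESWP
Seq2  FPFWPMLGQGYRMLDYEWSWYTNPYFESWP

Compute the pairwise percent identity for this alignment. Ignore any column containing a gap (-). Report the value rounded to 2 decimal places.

92.86%

Excluding the 2 gap columns leaves 28 comparable sites.
Mismatches occur at site 15 (E↔D), site 23 (E↔N).
26 of the 28 comparable sites match, so the percent identity is 26/28 × 100 = 92.86%.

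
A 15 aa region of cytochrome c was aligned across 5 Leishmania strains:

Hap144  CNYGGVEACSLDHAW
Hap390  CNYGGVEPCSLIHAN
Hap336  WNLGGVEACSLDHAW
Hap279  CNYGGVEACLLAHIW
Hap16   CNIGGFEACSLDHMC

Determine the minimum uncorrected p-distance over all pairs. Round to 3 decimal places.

0.133

Pairwise Hamming distances:
  Hap144 vs Hap390: 3
  Hap144 vs Hap336: 2
  Hap144 vs Hap279: 3
  Hap144 vs Hap16: 4
  Hap390 vs Hap336: 5
  Hap390 vs Hap279: 5
  Hap390 vs Hap16: 6
  Hap336 vs Hap279: 5
  Hap336 vs Hap16: 5
  Hap279 vs Hap16: 6
The smallest is 2 mismatches, between Hap144 and Hap336; p = 2/15 = 0.133.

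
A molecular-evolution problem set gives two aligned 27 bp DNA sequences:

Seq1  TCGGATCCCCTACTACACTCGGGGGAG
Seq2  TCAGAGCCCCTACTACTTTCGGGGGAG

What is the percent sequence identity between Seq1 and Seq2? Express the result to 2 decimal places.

85.19%

Mismatches occur at site 3 (G/A), site 6 (T/G), site 17 (A/T), site 18 (C/T).
23 of the 27 sites match, so the percent identity is 23/27 × 100 = 85.19%.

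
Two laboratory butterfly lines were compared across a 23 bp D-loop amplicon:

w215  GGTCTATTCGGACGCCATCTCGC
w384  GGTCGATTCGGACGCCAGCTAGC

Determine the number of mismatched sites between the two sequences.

Mismatches occur at site 5 (T↔G), site 18 (T↔G), site 21 (C↔A).
That gives 3 mismatches out of 23 aligned sites, so the Hamming distance is 3.

3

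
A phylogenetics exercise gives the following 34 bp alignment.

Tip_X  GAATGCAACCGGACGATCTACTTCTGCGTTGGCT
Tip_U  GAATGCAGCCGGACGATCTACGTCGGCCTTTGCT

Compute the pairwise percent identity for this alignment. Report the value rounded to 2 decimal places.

85.29%

The sequences differ at positions 8 (A/G), 22 (T/G), 25 (T/G), 28 (G/C), 31 (G/T).
29 of the 34 sites match, so the percent identity is 29/34 × 100 = 85.29%.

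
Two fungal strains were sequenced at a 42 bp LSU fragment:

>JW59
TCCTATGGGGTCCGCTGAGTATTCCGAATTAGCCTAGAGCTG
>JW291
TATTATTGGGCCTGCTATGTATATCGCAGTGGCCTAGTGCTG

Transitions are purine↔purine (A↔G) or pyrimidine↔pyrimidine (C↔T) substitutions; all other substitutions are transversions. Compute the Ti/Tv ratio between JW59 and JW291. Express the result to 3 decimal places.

Differing sites — 2:C/A (Tv); 3:C/T (Ti); 7:G/T (Tv); 11:T/C (Ti); 13:C/T (Ti); 17:G/A (Ti); 18:A/T (Tv); 23:T/A (Tv); 24:C/T (Ti); 27:A/C (Tv); 29:T/G (Tv); 31:A/G (Ti); 38:A/T (Tv).
Of the 13 differences, 6 transitions and 7 transversions, so Ti/Tv = 6/7 = 0.857.

0.857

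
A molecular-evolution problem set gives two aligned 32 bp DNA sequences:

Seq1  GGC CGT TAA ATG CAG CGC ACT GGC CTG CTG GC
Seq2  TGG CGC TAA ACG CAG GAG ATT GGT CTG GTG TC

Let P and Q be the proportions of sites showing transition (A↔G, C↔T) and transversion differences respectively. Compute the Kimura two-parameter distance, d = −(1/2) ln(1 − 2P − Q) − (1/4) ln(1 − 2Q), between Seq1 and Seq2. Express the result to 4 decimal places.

The sequences differ at positions 1 (G/T, transversion), 3 (C/G, transversion), 6 (T/C, transition), 11 (T/C, transition), 16 (C/G, transversion), 17 (G/A, transition), 18 (C/G, transversion), 20 (C/T, transition), 24 (C/T, transition), 28 (C/G, transversion), 31 (G/T, transversion).
Of the 11 differences, 5 transitions and 6 transversions over 32 sites: P = 5/32 = 0.156250, Q = 6/32 = 0.187500.
d = −0.5·ln(0.500000) − 0.25·ln(0.625000) = −0.5·(-0.693147) − 0.25·(-0.470004) = 0.4641.

0.4641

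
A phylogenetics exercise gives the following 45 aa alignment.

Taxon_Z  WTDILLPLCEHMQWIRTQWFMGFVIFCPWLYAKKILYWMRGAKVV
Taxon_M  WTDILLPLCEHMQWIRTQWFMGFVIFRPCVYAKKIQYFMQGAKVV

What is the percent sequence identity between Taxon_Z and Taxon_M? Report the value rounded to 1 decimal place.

86.7%

Differing sites — 27:C/R; 29:W/C; 30:L/V; 36:L/Q; 38:W/F; 40:R/Q.
39 of the 45 sites match, so the percent identity is 39/45 × 100 = 86.7%.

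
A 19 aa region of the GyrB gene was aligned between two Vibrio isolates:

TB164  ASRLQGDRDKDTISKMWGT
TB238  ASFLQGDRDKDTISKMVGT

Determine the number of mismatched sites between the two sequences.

2

The sequences differ at positions 3 (R/F), 17 (W/V).
That gives 2 mismatches out of 19 aligned sites, so the Hamming distance is 2.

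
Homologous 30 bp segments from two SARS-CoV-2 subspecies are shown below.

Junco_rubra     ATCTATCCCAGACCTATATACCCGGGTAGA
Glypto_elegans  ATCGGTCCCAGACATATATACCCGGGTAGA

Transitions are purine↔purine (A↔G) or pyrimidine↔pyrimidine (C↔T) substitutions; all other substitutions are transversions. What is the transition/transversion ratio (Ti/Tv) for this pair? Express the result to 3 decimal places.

Differing sites — 4:T/G (Tv); 5:A/G (Ti); 14:C/A (Tv).
Of the 3 differences, 1 transition and 2 transversions, so Ti/Tv = 1/2 = 0.500.

0.500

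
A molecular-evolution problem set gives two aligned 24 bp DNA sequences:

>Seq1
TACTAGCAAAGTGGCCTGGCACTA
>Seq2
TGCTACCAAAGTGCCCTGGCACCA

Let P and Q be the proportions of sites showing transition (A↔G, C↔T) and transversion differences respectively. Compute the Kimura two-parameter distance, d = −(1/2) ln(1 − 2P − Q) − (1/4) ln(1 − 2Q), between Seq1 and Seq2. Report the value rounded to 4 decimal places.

0.1894

The sequences differ at positions 2 (A/G, transition), 6 (G/C, transversion), 14 (G/C, transversion), 23 (T/C, transition).
Of the 4 differences, 2 transitions and 2 transversions over 24 sites: P = 2/24 = 0.083333, Q = 2/24 = 0.083333.
d = −0.5·ln(0.750001) − 0.25·ln(0.833334) = −0.5·(-0.287681) − 0.25·(-0.182321) = 0.1894.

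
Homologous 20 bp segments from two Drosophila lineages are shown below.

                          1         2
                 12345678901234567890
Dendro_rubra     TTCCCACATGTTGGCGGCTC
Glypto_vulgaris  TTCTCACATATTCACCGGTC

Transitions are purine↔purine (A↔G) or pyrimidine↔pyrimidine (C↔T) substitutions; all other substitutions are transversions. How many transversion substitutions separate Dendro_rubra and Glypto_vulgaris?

Mismatches occur at site 4 (C/T, transition), site 10 (G/A, transition), site 13 (G/C, transversion), site 14 (G/A, transition), site 16 (G/C, transversion), site 18 (C/G, transversion).
Of the 6 differences, 3 transitions and 3 transversions, so the answer is 3.

3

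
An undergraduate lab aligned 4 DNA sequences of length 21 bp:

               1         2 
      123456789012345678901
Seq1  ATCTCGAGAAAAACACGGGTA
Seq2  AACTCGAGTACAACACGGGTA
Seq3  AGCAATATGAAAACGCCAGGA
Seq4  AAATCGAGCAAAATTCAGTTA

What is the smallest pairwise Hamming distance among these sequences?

Pairwise Hamming distances:
  Seq1 vs Seq2: 3
  Seq1 vs Seq3: 10
  Seq1 vs Seq4: 7
  Seq2 vs Seq3: 11
  Seq2 vs Seq4: 7
  Seq3 vs Seq4: 13
The smallest is 3, between Seq1 and Seq2.

3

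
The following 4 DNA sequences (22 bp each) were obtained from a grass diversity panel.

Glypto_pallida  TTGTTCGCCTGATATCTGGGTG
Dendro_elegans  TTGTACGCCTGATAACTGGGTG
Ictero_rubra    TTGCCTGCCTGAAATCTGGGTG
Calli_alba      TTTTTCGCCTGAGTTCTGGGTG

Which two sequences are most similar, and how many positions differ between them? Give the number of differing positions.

2

Pairwise Hamming distances:
  Glypto_pallida vs Dendro_elegans: 2
  Glypto_pallida vs Ictero_rubra: 4
  Glypto_pallida vs Calli_alba: 3
  Dendro_elegans vs Ictero_rubra: 5
  Dendro_elegans vs Calli_alba: 5
  Ictero_rubra vs Calli_alba: 6
The smallest is 2, between Glypto_pallida and Dendro_elegans.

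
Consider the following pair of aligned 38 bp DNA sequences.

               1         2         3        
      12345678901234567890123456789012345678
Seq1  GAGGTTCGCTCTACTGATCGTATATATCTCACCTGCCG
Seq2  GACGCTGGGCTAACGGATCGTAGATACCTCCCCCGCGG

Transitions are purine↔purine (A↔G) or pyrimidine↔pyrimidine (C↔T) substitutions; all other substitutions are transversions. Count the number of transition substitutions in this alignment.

The sequences differ at positions 3 (G/C, transversion), 5 (T/C, transition), 7 (C/G, transversion), 9 (C/G, transversion), 10 (T/C, transition), 11 (C/T, transition), 12 (T/A, transversion), 15 (T/G, transversion), 23 (T/G, transversion), 27 (T/C, transition), 31 (A/C, transversion), 34 (T/C, transition), 37 (C/G, transversion).
Of the 13 differences, 5 transitions and 8 transversions, so the answer is 5.

5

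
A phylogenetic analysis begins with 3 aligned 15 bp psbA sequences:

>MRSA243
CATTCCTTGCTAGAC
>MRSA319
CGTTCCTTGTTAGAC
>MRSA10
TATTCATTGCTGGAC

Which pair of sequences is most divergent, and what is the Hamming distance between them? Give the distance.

Pairwise Hamming distances:
  MRSA243 vs MRSA319: 2
  MRSA243 vs MRSA10: 3
  MRSA319 vs MRSA10: 5
The largest is 5, between MRSA319 and MRSA10.

5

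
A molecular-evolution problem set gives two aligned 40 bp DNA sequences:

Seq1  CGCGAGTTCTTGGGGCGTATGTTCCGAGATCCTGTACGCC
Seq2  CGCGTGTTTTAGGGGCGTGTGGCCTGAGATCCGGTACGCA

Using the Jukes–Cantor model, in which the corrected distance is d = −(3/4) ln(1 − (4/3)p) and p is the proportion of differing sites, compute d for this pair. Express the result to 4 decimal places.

0.2675

Differing sites — 5:A/T; 9:C/T; 11:T/A; 19:A/G; 22:T/G; 23:T/C; 25:C/T; 33:T/G; 40:C/A.
p = 9/40 = 0.225000.
d = −0.75 · ln(1 − (4/3)·0.225000) = −0.75 · ln(0.700000) = −0.75 · (-0.356675) = 0.2675.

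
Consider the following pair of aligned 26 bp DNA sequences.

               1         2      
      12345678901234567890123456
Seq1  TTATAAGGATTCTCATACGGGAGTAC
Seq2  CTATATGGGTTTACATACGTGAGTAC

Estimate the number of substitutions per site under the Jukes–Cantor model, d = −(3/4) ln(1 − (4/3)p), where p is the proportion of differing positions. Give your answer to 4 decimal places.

Differing sites — 1:T/C; 6:A/T; 9:A/G; 12:C/T; 13:T/A; 20:G/T.
p = 6/26 = 0.230769.
d = −0.75 · ln(1 − (4/3)·0.230769) = −0.75 · ln(0.692308) = −0.75 · (-0.367724) = 0.2758.

0.2758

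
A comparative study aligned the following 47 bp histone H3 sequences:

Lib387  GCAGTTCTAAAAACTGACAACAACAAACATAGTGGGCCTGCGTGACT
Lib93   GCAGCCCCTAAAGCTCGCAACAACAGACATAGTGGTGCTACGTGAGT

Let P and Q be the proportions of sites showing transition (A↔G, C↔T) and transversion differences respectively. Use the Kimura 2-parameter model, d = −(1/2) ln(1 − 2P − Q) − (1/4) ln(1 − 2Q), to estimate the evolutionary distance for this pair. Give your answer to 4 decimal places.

0.3188

Differing sites — 5:T/C (Ti); 6:T/C (Ti); 8:T/C (Ti); 9:A/T (Tv); 13:A/G (Ti); 16:G/C (Tv); 17:A/G (Ti); 26:A/G (Ti); 36:G/T (Tv); 37:C/G (Tv); 40:G/A (Ti); 46:C/G (Tv).
Of the 12 differences, 7 transitions and 5 transversions over 47 sites: P = 7/47 = 0.148936, Q = 5/47 = 0.106383.
d = −0.5·ln(0.595745) − 0.25·ln(0.787234) = −0.5·(-0.517943) − 0.25·(-0.239230) = 0.3188.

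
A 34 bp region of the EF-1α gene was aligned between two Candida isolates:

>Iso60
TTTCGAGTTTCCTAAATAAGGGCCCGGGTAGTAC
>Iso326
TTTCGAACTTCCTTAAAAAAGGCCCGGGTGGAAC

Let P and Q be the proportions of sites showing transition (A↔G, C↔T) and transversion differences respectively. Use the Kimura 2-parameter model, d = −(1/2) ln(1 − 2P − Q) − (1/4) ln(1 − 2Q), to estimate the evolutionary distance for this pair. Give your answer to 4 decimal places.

0.2440

The sequences differ at positions 7 (G/A, transition), 8 (T/C, transition), 14 (A/T, transversion), 17 (T/A, transversion), 20 (G/A, transition), 30 (A/G, transition), 32 (T/A, transversion).
Of the 7 differences, 4 transitions and 3 transversions over 34 sites: P = 4/34 = 0.117647, Q = 3/34 = 0.088235.
d = −0.5·ln(0.676471) − 0.25·ln(0.823530) = −0.5·(-0.390866) − 0.25·(-0.194155) = 0.2440.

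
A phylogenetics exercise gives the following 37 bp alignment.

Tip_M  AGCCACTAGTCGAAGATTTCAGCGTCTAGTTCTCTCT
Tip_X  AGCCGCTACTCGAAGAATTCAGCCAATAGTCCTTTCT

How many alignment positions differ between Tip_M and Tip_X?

8

The sequences differ at positions 5 (A/G), 9 (G/C), 17 (T/A), 24 (G/C), 25 (T/A), 26 (C/A), 31 (T/C), 34 (C/T).
That gives 8 mismatches out of 37 aligned sites, so the Hamming distance is 8.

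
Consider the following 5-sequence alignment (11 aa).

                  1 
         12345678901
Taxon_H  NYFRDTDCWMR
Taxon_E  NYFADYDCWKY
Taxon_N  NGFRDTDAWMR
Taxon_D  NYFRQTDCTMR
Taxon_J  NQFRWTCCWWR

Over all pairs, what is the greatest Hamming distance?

7

Pairwise Hamming distances:
  Taxon_H vs Taxon_E: 4
  Taxon_H vs Taxon_N: 2
  Taxon_H vs Taxon_D: 2
  Taxon_H vs Taxon_J: 4
  Taxon_E vs Taxon_N: 6
  Taxon_E vs Taxon_D: 6
  Taxon_E vs Taxon_J: 7
  Taxon_N vs Taxon_D: 4
  Taxon_N vs Taxon_J: 5
  Taxon_D vs Taxon_J: 5
The largest is 7, between Taxon_E and Taxon_J.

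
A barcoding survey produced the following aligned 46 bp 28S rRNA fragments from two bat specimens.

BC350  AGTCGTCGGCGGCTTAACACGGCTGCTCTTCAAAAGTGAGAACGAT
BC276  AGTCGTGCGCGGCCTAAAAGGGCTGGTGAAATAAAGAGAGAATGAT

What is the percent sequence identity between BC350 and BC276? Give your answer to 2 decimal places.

The sequences differ at positions 7 (C/G), 8 (G/C), 14 (T/C), 18 (C/A), 20 (C/G), 26 (C/G), 28 (C/G), 29 (T/A), 30 (T/A), 31 (C/A), 32 (A/T), 37 (T/A), 43 (C/T).
33 of the 46 sites match, so the percent identity is 33/46 × 100 = 71.74%.

71.74%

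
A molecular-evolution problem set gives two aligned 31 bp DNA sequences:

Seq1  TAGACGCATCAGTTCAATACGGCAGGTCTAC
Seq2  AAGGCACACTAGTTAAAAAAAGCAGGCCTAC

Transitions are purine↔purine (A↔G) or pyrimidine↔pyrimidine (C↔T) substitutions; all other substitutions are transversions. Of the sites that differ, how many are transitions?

The sequences differ at positions 1 (T/A, transversion), 4 (A/G, transition), 6 (G/A, transition), 9 (T/C, transition), 10 (C/T, transition), 15 (C/A, transversion), 18 (T/A, transversion), 20 (C/A, transversion), 21 (G/A, transition), 27 (T/C, transition).
Of the 10 differences, 6 transitions and 4 transversions, so the answer is 6.

6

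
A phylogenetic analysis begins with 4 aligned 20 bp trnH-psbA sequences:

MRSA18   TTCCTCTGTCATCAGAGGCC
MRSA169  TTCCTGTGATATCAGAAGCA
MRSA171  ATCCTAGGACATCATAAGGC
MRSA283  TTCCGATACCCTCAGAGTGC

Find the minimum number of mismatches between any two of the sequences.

Pairwise Hamming distances:
  MRSA18 vs MRSA169: 5
  MRSA18 vs MRSA171: 7
  MRSA18 vs MRSA283: 7
  MRSA169 vs MRSA171: 7
  MRSA169 vs MRSA283: 10
  MRSA171 vs MRSA283: 9
The smallest is 5, between MRSA18 and MRSA169.

5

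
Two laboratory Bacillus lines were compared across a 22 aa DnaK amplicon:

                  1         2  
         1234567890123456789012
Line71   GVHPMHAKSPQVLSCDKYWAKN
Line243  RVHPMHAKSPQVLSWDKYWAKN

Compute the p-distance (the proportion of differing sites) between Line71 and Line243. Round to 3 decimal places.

Differing sites — 1:G/R; 15:C/W.
There are 2 differences over 22 sites, so p = 2/22 = 0.091.

0.091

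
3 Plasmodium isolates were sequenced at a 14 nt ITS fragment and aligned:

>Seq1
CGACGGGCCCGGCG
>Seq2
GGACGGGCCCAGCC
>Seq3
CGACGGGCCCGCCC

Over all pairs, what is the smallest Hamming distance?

2

Pairwise Hamming distances:
  Seq1 vs Seq2: 3
  Seq1 vs Seq3: 2
  Seq2 vs Seq3: 3
The smallest is 2, between Seq1 and Seq3.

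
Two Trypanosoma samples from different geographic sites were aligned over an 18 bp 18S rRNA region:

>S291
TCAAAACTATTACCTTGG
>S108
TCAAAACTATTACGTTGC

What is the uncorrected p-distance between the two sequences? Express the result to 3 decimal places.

The sequences differ at positions 14 (C/G), 18 (G/C).
There are 2 differences over 18 sites, so p = 2/18 = 0.111.

0.111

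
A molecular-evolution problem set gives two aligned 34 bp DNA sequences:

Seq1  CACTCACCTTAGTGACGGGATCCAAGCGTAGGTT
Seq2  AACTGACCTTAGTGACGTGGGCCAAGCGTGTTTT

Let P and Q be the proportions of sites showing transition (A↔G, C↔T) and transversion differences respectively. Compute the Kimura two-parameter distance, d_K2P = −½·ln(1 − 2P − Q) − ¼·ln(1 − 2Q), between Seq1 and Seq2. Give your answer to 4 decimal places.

0.2830

Mismatches occur at site 1 (C→A, transversion), site 5 (C→G, transversion), site 18 (G→T, transversion), site 20 (A→G, transition), site 21 (T→G, transversion), site 30 (A→G, transition), site 31 (G→T, transversion), site 32 (G→T, transversion).
Of the 8 differences, 2 transitions and 6 transversions over 34 sites: P = 2/34 = 0.058824, Q = 6/34 = 0.176471.
d = −0.5·ln(0.705881) − 0.25·ln(0.647058) = −0.5·(-0.348309) − 0.25·(-0.435319) = 0.2830.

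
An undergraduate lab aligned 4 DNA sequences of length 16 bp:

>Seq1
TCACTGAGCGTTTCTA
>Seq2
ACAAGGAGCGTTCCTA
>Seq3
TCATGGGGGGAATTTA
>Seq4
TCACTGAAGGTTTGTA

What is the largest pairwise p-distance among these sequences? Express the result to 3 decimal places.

0.500

Pairwise Hamming distances:
  Seq1 vs Seq2: 4
  Seq1 vs Seq3: 7
  Seq1 vs Seq4: 3
  Seq2 vs Seq3: 8
  Seq2 vs Seq4: 7
  Seq3 vs Seq4: 7
The largest is 8 mismatches, between Seq2 and Seq3; p = 8/16 = 0.500.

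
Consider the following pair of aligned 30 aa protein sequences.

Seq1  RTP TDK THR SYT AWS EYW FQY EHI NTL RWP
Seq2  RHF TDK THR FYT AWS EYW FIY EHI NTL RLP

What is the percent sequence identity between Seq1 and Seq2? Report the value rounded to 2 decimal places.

Differing sites — 2:T/H; 3:P/F; 10:S/F; 20:Q/I; 29:W/L.
25 of the 30 sites match, so the percent identity is 25/30 × 100 = 83.33%.

83.33%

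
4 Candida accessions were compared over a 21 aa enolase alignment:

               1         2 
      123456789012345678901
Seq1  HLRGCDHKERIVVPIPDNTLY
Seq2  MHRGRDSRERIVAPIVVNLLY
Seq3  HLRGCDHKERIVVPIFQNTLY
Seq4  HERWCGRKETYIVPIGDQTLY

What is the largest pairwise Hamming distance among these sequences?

15

Pairwise Hamming distances:
  Seq1 vs Seq2: 9
  Seq1 vs Seq3: 2
  Seq1 vs Seq4: 9
  Seq2 vs Seq3: 9
  Seq2 vs Seq4: 15
  Seq3 vs Seq4: 10
The largest is 15, between Seq2 and Seq4.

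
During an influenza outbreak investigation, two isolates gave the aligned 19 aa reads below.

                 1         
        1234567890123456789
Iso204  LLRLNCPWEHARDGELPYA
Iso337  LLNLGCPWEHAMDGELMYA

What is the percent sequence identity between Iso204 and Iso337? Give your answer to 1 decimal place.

78.9%

Mismatches occur at site 3 (R/N), site 5 (N/G), site 12 (R/M), site 17 (P/M).
15 of the 19 sites match, so the percent identity is 15/19 × 100 = 78.9%.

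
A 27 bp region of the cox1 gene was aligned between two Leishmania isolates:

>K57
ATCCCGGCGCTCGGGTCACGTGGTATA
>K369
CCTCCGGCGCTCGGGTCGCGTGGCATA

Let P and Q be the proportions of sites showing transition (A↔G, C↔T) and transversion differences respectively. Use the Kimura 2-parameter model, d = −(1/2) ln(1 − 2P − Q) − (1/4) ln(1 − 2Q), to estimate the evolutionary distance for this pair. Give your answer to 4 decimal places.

Differing sites — 1:A/C (Tv); 2:T/C (Ti); 3:C/T (Ti); 18:A/G (Ti); 24:T/C (Ti).
Of the 5 differences, 4 transitions and 1 transversion over 27 sites: P = 4/27 = 0.148148, Q = 1/27 = 0.037037.
d = −0.5·ln(0.666667) − 0.25·ln(0.925926) = −0.5·(-0.405465) − 0.25·(-0.076961) = 0.2220.

0.2220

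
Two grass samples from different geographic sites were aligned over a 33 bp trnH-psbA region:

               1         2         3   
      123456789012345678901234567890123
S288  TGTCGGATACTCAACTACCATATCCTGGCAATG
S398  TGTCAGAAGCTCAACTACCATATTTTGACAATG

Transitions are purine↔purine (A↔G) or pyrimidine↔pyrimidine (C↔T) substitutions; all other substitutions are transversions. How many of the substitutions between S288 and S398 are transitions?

5

The sequences differ at positions 5 (G/A, transition), 8 (T/A, transversion), 9 (A/G, transition), 24 (C/T, transition), 25 (C/T, transition), 28 (G/A, transition).
Of the 6 differences, 5 transitions and 1 transversion, so the answer is 5.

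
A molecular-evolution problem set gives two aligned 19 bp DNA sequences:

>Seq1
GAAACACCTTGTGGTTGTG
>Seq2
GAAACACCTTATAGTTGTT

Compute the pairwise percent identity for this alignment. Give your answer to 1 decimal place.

Mismatches occur at site 11 (G/A), site 13 (G/A), site 19 (G/T).
16 of the 19 sites match, so the percent identity is 16/19 × 100 = 84.2%.

84.2%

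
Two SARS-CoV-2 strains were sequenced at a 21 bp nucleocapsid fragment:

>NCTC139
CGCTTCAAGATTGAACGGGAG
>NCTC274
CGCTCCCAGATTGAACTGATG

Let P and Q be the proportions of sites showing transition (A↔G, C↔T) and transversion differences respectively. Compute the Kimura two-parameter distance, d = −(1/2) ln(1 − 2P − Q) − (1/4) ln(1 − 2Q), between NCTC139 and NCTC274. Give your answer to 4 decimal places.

0.2869

The sequences differ at positions 5 (T/C, transition), 7 (A/C, transversion), 17 (G/T, transversion), 19 (G/A, transition), 20 (A/T, transversion).
Of the 5 differences, 2 transitions and 3 transversions over 21 sites: P = 2/21 = 0.095238, Q = 3/21 = 0.142857.
d = −0.5·ln(0.666667) − 0.25·ln(0.714286) = −0.5·(-0.405465) − 0.25·(-0.336472) = 0.2869.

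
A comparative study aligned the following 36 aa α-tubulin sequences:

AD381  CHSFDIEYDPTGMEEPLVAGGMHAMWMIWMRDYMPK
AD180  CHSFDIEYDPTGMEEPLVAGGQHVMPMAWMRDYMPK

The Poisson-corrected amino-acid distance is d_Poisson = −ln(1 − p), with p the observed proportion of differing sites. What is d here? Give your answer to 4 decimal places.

0.1178

The sequences differ at positions 22 (M/Q), 24 (A/V), 26 (W/P), 28 (I/A).
p = 4/36 = 0.111111.
d = −ln(1 − 0.111111) = −ln(0.888889) = 0.1178.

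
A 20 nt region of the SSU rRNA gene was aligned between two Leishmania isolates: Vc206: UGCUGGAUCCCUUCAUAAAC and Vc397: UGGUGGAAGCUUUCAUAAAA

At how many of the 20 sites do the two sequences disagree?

5

Mismatches occur at site 3 (C/G), site 8 (U/A), site 9 (C/G), site 11 (C/U), site 20 (C/A).
That gives 5 mismatches out of 20 aligned sites, so the Hamming distance is 5.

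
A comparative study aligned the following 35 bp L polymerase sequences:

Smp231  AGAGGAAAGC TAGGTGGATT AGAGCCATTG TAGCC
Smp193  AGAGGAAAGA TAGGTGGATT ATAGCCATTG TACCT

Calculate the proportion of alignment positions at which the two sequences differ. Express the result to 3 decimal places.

0.114

Differing sites — 10:C/A; 22:G/T; 33:G/C; 35:C/T.
There are 4 differences over 35 sites, so p = 4/35 = 0.114.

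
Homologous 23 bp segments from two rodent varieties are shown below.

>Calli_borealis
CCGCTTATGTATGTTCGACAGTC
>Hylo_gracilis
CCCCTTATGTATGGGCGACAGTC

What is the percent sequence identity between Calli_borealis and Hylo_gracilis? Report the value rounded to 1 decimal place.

Mismatches occur at site 3 (G/C), site 14 (T/G), site 15 (T/G).
20 of the 23 sites match, so the percent identity is 20/23 × 100 = 87.0%.

87.0%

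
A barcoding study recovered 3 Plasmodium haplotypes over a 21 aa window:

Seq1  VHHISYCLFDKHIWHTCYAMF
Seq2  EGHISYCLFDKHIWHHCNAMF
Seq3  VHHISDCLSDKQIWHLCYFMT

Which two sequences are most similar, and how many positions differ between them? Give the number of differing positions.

4

Pairwise Hamming distances:
  Seq1 vs Seq2: 4
  Seq1 vs Seq3: 6
  Seq2 vs Seq3: 9
The smallest is 4, between Seq1 and Seq2.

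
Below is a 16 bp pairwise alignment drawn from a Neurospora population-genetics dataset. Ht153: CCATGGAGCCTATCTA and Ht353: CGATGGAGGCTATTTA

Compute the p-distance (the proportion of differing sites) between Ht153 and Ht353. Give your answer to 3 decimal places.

0.188

Mismatches occur at site 2 (C→G), site 9 (C→G), site 14 (C→T).
There are 3 differences over 16 sites, so p = 3/16 = 0.188.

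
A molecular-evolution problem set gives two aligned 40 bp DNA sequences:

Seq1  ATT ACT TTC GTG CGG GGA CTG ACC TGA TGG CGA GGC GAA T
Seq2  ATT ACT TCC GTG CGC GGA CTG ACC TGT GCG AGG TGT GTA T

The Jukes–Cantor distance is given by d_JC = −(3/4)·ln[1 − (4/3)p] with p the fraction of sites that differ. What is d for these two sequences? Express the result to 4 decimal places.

Differing sites — 8:T/C; 15:G/C; 27:A/T; 28:T/G; 29:G/C; 31:C/A; 33:A/G; 34:G/T; 36:C/T; 38:A/T.
p = 10/40 = 0.250000.
d = −0.75 · ln(1 − (4/3)·0.250000) = −0.75 · ln(0.666667) = −0.75 · (-0.405465) = 0.3041.

0.3041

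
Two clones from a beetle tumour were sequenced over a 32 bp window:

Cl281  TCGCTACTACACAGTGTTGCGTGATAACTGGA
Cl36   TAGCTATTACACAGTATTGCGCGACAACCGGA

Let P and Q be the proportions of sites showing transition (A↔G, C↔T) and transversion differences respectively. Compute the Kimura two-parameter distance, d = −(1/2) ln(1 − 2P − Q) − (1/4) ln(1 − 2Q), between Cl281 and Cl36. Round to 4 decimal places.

The sequences differ at positions 2 (C/A, transversion), 7 (C/T, transition), 16 (G/A, transition), 22 (T/C, transition), 25 (T/C, transition), 29 (T/C, transition).
Of the 6 differences, 5 transitions and 1 transversion over 32 sites: P = 5/32 = 0.156250, Q = 1/32 = 0.031250.
d = −0.5·ln(0.656250) − 0.25·ln(0.937500) = −0.5·(-0.421213) − 0.25·(-0.064539) = 0.2267.

0.2267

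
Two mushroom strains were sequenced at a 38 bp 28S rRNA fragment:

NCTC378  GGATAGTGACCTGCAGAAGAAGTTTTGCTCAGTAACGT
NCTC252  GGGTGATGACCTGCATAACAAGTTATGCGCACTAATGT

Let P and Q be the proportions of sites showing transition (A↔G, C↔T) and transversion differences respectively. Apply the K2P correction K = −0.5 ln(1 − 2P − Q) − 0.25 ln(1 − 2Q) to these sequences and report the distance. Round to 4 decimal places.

0.2857

The sequences differ at positions 3 (A/G, transition), 5 (A/G, transition), 6 (G/A, transition), 16 (G/T, transversion), 19 (G/C, transversion), 25 (T/A, transversion), 29 (T/G, transversion), 32 (G/C, transversion), 36 (C/T, transition).
Of the 9 differences, 4 transitions and 5 transversions over 38 sites: P = 4/38 = 0.105263, Q = 5/38 = 0.131579.
d = −0.5·ln(0.657895) − 0.25·ln(0.736842) = −0.5·(-0.418710) − 0.25·(-0.305382) = 0.2857.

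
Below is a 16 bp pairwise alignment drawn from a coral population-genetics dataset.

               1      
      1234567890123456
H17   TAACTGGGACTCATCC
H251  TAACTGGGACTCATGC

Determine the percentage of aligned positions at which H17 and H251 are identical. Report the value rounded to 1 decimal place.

93.8%

A single mismatch occurs at site 15 (C→G).
15 of the 16 sites match, so the percent identity is 15/16 × 100 = 93.8%.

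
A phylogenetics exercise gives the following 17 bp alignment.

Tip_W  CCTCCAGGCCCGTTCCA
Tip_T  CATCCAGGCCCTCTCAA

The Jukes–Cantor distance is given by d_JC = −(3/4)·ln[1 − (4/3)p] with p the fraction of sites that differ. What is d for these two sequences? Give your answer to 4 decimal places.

0.2824

The sequences differ at positions 2 (C/A), 12 (G/T), 13 (T/C), 16 (C/A).
p = 4/17 = 0.235294.
d = −0.75 · ln(1 − (4/3)·0.235294) = −0.75 · ln(0.686275) = −0.75 · (-0.376477) = 0.2824.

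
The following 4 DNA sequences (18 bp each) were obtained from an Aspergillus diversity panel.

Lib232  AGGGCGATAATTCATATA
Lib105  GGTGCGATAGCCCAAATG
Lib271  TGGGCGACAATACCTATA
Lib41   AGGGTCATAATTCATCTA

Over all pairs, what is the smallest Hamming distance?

3

Pairwise Hamming distances:
  Lib232 vs Lib105: 7
  Lib232 vs Lib271: 4
  Lib232 vs Lib41: 3
  Lib105 vs Lib271: 9
  Lib105 vs Lib41: 10
  Lib271 vs Lib41: 7
The smallest is 3, between Lib232 and Lib41.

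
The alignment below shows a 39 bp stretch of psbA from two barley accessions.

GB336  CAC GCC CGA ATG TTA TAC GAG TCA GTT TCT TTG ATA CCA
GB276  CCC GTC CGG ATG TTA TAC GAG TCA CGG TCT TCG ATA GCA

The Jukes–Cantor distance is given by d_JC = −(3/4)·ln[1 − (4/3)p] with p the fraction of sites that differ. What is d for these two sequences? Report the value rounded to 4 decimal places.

0.2396

The sequences differ at positions 2 (A/C), 5 (C/T), 9 (A/G), 25 (G/C), 26 (T/G), 27 (T/G), 32 (T/C), 37 (C/G).
p = 8/39 = 0.205128.
d = −0.75 · ln(1 − (4/3)·0.205128) = −0.75 · ln(0.726496) = −0.75 · (-0.319522) = 0.2396.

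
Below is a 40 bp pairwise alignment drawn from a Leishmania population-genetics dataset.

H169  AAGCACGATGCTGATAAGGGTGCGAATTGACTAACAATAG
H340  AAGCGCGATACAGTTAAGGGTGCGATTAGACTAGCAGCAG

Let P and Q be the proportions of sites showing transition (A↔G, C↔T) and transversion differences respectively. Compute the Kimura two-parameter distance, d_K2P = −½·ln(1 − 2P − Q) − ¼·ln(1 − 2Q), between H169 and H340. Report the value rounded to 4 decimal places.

0.2712

The sequences differ at positions 5 (A/G, transition), 10 (G/A, transition), 12 (T/A, transversion), 14 (A/T, transversion), 26 (A/T, transversion), 28 (T/A, transversion), 34 (A/G, transition), 37 (A/G, transition), 38 (T/C, transition).
Of the 9 differences, 5 transitions and 4 transversions over 40 sites: P = 5/40 = 0.125000, Q = 4/40 = 0.100000.
d = −0.5·ln(0.650000) − 0.25·ln(0.800000) = −0.5·(-0.430783) − 0.25·(-0.223144) = 0.2712.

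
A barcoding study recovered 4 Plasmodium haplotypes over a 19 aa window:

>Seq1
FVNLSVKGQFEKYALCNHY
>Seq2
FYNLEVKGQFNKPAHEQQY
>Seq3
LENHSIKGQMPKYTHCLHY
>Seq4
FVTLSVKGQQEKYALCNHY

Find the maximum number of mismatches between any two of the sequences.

12

Pairwise Hamming distances:
  Seq1 vs Seq2: 8
  Seq1 vs Seq3: 9
  Seq1 vs Seq4: 2
  Seq2 vs Seq3: 12
  Seq2 vs Seq4: 10
  Seq3 vs Seq4: 10
The largest is 12, between Seq2 and Seq3.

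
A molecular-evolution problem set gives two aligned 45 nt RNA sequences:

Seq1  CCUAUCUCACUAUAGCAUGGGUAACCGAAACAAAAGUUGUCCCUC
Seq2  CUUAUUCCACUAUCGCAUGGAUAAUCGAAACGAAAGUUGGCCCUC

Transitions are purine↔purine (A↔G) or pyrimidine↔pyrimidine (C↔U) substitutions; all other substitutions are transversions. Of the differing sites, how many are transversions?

The sequences differ at positions 2 (C/U, transition), 6 (C/U, transition), 7 (U/C, transition), 14 (A/C, transversion), 21 (G/A, transition), 25 (C/U, transition), 32 (A/G, transition), 40 (U/G, transversion).
Of the 8 differences, 6 transitions and 2 transversions, so the answer is 2.

2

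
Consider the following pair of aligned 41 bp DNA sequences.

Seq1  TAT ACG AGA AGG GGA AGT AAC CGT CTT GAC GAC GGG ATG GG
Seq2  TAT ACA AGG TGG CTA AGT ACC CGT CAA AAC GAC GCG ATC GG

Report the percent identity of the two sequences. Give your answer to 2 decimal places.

73.17%

Differing sites — 6:G/A; 9:A/G; 10:A/T; 13:G/C; 14:G/T; 20:A/C; 26:T/A; 27:T/A; 28:G/A; 35:G/C; 39:G/C.
30 of the 41 sites match, so the percent identity is 30/41 × 100 = 73.17%.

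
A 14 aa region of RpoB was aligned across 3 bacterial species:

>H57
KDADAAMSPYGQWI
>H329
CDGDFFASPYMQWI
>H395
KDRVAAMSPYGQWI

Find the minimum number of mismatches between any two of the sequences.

Pairwise Hamming distances:
  H57 vs H329: 6
  H57 vs H395: 2
  H329 vs H395: 7
The smallest is 2, between H57 and H395.

2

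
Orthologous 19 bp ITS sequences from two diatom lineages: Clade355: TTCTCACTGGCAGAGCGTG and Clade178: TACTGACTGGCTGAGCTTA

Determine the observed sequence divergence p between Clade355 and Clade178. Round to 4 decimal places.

0.2632

Differing sites — 2:T/A; 5:C/G; 12:A/T; 17:G/T; 19:G/A.
There are 5 differences over 19 sites, so p = 5/19 = 0.2632.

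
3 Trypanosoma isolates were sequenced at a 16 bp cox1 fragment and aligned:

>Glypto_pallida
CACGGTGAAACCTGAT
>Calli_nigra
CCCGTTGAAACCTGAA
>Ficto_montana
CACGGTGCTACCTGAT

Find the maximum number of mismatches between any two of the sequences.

5

Pairwise Hamming distances:
  Glypto_pallida vs Calli_nigra: 3
  Glypto_pallida vs Ficto_montana: 2
  Calli_nigra vs Ficto_montana: 5
The largest is 5, between Calli_nigra and Ficto_montana.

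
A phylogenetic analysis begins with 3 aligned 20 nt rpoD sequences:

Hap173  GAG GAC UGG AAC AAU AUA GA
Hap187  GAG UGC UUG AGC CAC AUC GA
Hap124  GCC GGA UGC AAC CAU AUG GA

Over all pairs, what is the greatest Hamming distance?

Pairwise Hamming distances:
  Hap173 vs Hap187: 7
  Hap173 vs Hap124: 7
  Hap187 vs Hap124: 9
The largest is 9, between Hap187 and Hap124.

9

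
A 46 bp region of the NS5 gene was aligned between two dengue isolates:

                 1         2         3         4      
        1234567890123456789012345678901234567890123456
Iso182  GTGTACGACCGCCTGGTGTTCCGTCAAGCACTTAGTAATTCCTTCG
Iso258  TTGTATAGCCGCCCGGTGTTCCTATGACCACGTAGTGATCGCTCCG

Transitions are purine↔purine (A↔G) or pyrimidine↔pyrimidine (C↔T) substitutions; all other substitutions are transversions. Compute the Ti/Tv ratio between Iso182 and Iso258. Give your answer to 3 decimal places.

1.500

Differing sites — 1:G/T (Tv); 6:C/T (Ti); 7:G/A (Ti); 8:A/G (Ti); 14:T/C (Ti); 23:G/T (Tv); 24:T/A (Tv); 25:C/T (Ti); 26:A/G (Ti); 28:G/C (Tv); 32:T/G (Tv); 37:A/G (Ti); 40:T/C (Ti); 41:C/G (Tv); 44:T/C (Ti).
Of the 15 differences, 9 transitions and 6 transversions, so Ti/Tv = 9/6 = 1.500.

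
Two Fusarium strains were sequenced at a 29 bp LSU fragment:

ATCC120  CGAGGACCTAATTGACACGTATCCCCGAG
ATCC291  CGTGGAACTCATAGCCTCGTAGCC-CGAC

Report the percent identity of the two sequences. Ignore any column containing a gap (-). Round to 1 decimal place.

Excluding the 1 gap column leaves 28 comparable sites.
Differing sites — 3:A/T; 7:C/A; 10:A/C; 13:T/A; 15:A/C; 17:A/T; 22:T/G; 29:G/C.
20 of the 28 comparable sites match, so the percent identity is 20/28 × 100 = 71.4%.

71.4%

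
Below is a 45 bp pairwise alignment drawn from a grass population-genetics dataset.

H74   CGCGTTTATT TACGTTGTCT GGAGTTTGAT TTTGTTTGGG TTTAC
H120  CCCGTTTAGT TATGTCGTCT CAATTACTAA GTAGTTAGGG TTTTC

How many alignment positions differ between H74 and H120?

15

The sequences differ at positions 2 (G/C), 9 (T/G), 13 (C/T), 16 (T/C), 21 (G/C), 22 (G/A), 24 (G/T), 26 (T/A), 27 (T/C), 28 (G/T), 30 (T/A), 31 (T/G), 33 (T/A), 37 (T/A), 44 (A/T).
That gives 15 mismatches out of 45 aligned sites, so the Hamming distance is 15.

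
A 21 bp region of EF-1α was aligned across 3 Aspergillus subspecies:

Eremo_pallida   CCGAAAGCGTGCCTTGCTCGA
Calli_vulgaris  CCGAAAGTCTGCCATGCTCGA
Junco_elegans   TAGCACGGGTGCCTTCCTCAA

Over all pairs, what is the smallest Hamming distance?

Pairwise Hamming distances:
  Eremo_pallida vs Calli_vulgaris: 3
  Eremo_pallida vs Junco_elegans: 7
  Calli_vulgaris vs Junco_elegans: 9
The smallest is 3, between Eremo_pallida and Calli_vulgaris.

3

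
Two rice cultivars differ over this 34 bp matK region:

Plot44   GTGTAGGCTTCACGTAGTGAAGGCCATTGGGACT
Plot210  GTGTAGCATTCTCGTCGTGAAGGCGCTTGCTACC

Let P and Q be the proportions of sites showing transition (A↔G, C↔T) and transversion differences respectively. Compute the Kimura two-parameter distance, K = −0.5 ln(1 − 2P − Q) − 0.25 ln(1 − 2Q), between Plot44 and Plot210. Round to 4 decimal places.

0.3332

The sequences differ at positions 7 (G/C, transversion), 8 (C/A, transversion), 12 (A/T, transversion), 16 (A/C, transversion), 25 (C/G, transversion), 26 (A/C, transversion), 30 (G/C, transversion), 31 (G/T, transversion), 34 (T/C, transition).
Of the 9 differences, 1 transition and 8 transversions over 34 sites: P = 1/34 = 0.029412, Q = 8/34 = 0.235294.
d = −0.5·ln(0.705882) − 0.25·ln(0.529412) = −0.5·(-0.348307) − 0.25·(-0.635988) = 0.3332.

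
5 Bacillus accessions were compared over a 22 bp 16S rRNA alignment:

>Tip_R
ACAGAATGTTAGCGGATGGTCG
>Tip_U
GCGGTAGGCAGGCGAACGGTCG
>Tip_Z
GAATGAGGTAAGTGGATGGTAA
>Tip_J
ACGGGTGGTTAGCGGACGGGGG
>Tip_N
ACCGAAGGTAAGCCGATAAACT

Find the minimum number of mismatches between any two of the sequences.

Pairwise Hamming distances:
  Tip_R vs Tip_U: 9
  Tip_R vs Tip_Z: 9
  Tip_R vs Tip_J: 7
  Tip_R vs Tip_N: 8
  Tip_U vs Tip_Z: 11
  Tip_U vs Tip_J: 9
  Tip_U vs Tip_N: 12
  Tip_Z vs Tip_J: 11
  Tip_Z vs Tip_N: 12
  Tip_J vs Tip_N: 11
The smallest is 7, between Tip_R and Tip_J.

7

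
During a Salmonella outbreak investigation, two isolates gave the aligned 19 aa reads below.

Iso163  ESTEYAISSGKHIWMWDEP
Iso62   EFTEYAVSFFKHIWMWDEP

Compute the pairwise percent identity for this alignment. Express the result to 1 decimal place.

Mismatches occur at site 2 (S↔F), site 7 (I↔V), site 9 (S↔F), site 10 (G↔F).
15 of the 19 sites match, so the percent identity is 15/19 × 100 = 78.9%.

78.9%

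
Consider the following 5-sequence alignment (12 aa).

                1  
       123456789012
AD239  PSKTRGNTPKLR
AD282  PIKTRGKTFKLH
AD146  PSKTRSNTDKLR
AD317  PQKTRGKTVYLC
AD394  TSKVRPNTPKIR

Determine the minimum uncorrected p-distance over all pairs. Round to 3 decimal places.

0.167

Pairwise Hamming distances:
  AD239 vs AD282: 4
  AD239 vs AD146: 2
  AD239 vs AD317: 5
  AD239 vs AD394: 4
  AD282 vs AD146: 5
  AD282 vs AD317: 4
  AD282 vs AD394: 8
  AD146 vs AD317: 6
  AD146 vs AD394: 5
  AD317 vs AD394: 9
The smallest is 2 mismatches, between AD239 and AD146; p = 2/12 = 0.167.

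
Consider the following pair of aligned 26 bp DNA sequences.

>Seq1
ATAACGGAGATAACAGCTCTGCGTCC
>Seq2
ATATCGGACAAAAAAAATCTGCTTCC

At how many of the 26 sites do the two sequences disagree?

The sequences differ at positions 4 (A/T), 9 (G/C), 11 (T/A), 14 (C/A), 16 (G/A), 17 (C/A), 23 (G/T).
That gives 7 mismatches out of 26 aligned sites, so the Hamming distance is 7.

7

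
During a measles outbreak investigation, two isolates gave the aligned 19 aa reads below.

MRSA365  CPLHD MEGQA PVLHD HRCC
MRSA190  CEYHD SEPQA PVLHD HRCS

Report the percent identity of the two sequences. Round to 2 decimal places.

Mismatches occur at site 2 (P↔E), site 3 (L↔Y), site 6 (M↔S), site 8 (G↔P), site 19 (C↔S).
14 of the 19 sites match, so the percent identity is 14/19 × 100 = 73.68%.

73.68%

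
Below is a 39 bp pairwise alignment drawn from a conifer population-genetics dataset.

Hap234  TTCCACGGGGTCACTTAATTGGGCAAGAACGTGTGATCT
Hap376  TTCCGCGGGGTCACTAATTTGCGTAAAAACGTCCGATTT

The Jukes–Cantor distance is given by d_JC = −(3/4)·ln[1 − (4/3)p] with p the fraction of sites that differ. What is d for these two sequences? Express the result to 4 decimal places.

0.2758

The sequences differ at positions 5 (A/G), 16 (T/A), 18 (A/T), 22 (G/C), 24 (C/T), 27 (G/A), 33 (G/C), 34 (T/C), 38 (C/T).
p = 9/39 = 0.230769.
d = −0.75 · ln(1 − (4/3)·0.230769) = −0.75 · ln(0.692308) = −0.75 · (-0.367724) = 0.2758.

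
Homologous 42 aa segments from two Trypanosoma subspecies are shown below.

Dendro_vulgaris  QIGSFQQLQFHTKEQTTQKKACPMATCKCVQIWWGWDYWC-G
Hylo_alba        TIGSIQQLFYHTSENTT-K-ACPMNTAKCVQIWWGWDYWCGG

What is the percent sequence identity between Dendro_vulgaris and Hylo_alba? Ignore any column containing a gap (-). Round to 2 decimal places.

79.49%

Excluding the 3 gap columns leaves 39 comparable sites.
Differing sites — 1:Q/T; 5:F/I; 9:Q/F; 10:F/Y; 13:K/S; 15:Q/N; 25:A/N; 27:C/A.
31 of the 39 comparable sites match, so the percent identity is 31/39 × 100 = 79.49%.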